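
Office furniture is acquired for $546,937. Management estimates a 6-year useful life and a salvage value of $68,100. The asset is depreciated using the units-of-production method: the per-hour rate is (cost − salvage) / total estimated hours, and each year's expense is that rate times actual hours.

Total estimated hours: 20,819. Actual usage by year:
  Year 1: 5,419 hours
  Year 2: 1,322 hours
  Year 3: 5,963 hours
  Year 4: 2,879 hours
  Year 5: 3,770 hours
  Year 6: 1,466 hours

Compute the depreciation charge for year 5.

Depreciable base = $546,937 − $68,100 = $478,837.
Rate = $478,837 / 20,819 hours = $23 per hour.
Year 1: 5,419 × $23 = $124,637. Book value $422,300.
Year 2: 1,322 × $23 = $30,406. Book value $391,894.
Year 3: 5,963 × $23 = $137,149. Book value $254,745.
Year 4: 2,879 × $23 = $66,217. Book value $188,528.
Year 5: 3,770 × $23 = $86,710. Book value $101,818.

$86,710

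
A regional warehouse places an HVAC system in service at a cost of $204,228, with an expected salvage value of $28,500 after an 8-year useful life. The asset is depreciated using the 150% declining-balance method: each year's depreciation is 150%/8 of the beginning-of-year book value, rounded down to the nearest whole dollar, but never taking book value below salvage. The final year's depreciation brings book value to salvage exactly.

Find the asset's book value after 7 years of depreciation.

$47,741

Depreciable base = $204,228 − $28,500 = $175,728.
Year 1: ⌊$204,228 × 150%/8⌋ = $38,292. Book value $165,936.
Year 2: ⌊$165,936 × 150%/8⌋ = $31,113. Book value $134,823.
Year 3: ⌊$134,823 × 150%/8⌋ = $25,279. Book value $109,544.
Year 4: ⌊$109,544 × 150%/8⌋ = $20,539. Book value $89,005.
Year 5: ⌊$89,005 × 150%/8⌋ = $16,688. Book value $72,317.
Year 6: ⌊$72,317 × 150%/8⌋ = $13,559. Book value $58,758.
Year 7: ⌊$58,758 × 150%/8⌋ = $11,017. Book value $47,741.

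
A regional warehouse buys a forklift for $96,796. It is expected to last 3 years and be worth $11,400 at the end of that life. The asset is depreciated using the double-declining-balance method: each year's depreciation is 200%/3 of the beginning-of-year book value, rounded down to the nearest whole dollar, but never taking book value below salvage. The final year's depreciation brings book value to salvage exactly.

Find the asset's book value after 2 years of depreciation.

$11,400

Depreciable base = $96,796 − $11,400 = $85,396.
Year 1: ⌊$96,796 × 200%/3⌋ = $64,530. Book value $32,266.
Year 2: ⌊$32,266 × 200%/3⌋ = $21,510, capped at $20,866. Book value $11,400.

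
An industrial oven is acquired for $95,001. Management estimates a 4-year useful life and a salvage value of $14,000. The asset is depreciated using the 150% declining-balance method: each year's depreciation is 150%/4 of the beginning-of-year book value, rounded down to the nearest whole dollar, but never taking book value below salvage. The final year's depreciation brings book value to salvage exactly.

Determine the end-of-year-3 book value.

$23,194

Depreciable base = $95,001 − $14,000 = $81,001.
Year 1: ⌊$95,001 × 150%/4⌋ = $35,625. Book value $59,376.
Year 2: ⌊$59,376 × 150%/4⌋ = $22,266. Book value $37,110.
Year 3: ⌊$37,110 × 150%/4⌋ = $13,916. Book value $23,194.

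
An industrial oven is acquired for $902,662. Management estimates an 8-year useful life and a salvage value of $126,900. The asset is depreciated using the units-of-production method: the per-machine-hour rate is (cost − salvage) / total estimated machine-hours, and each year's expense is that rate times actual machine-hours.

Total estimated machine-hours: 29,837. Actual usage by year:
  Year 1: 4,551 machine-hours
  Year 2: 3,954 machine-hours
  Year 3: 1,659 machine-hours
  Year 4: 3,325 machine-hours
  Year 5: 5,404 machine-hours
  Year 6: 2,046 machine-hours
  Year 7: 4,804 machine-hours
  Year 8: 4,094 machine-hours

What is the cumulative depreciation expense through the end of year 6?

$544,414

Depreciable base = $902,662 − $126,900 = $775,762.
Rate = $775,762 / 29,837 machine-hours = $26 per machine-hour.
Year 1: 4,551 × $26 = $118,326. Book value $784,336.
Year 2: 3,954 × $26 = $102,804. Book value $681,532.
Year 3: 1,659 × $26 = $43,134. Book value $638,398.
Year 4: 3,325 × $26 = $86,450. Book value $551,948.
Year 5: 5,404 × $26 = $140,504. Book value $411,444.
Year 6: 2,046 × $26 = $53,196. Book value $358,248.
Accumulated through year 6 = $902,662 − $358,248 = $544,414.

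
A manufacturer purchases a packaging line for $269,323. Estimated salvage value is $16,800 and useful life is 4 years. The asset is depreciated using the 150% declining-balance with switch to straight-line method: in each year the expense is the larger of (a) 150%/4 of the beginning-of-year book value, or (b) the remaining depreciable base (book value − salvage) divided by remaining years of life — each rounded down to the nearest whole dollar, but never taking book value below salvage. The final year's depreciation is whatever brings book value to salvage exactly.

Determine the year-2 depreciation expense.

$63,122

Depreciable base = $269,323 − $16,800 = $252,523.
Year 1: DB = ⌊$269,323 × 150%/4⌋ = $100,996; SL = ⌊$252,523/4⌋ = $63,130 → take DB $100,996. Book value $168,327.
Year 2: DB = ⌊$168,327 × 150%/4⌋ = $63,122; SL = ⌊$151,527/3⌋ = $50,509 → take DB $63,122. Book value $105,205.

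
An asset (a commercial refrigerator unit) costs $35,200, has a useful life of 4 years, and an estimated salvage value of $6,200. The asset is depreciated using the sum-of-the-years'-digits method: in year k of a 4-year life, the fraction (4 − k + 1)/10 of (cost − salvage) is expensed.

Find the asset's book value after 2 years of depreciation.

$14,900

Depreciable base = $35,200 − $6,200 = $29,000.
Sum of the years' digits = 4+3+2+1 = 10.
Year 1: $29,000 × 4/10 = $11,600. Book value $23,600.
Year 2: $29,000 × 3/10 = $8,700. Book value $14,900.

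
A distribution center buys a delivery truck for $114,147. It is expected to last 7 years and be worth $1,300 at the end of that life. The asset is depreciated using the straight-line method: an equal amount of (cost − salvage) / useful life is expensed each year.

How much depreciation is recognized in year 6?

Depreciable base = $114,147 − $1,300 = $112,847.
Annual expense = $112,847 / 7 = $16,121.

$16,121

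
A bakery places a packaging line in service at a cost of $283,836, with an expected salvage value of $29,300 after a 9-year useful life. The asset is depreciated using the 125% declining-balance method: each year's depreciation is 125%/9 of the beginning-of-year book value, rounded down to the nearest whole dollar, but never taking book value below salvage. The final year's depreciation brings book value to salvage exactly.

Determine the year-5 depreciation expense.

Depreciable base = $283,836 − $29,300 = $254,536.
Year 1: ⌊$283,836 × 125%/9⌋ = $39,421. Book value $244,415.
Year 2: ⌊$244,415 × 125%/9⌋ = $33,946. Book value $210,469.
Year 3: ⌊$210,469 × 125%/9⌋ = $29,231. Book value $181,238.
Year 4: ⌊$181,238 × 125%/9⌋ = $25,171. Book value $156,067.
Year 5: ⌊$156,067 × 125%/9⌋ = $21,675. Book value $134,392.

$21,675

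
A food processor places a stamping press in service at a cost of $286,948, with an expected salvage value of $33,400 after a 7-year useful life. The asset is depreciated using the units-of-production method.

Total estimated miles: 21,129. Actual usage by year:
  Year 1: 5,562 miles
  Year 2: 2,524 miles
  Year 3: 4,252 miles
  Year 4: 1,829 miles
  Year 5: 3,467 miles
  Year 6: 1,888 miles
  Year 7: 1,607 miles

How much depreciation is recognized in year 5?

Depreciable base = $286,948 − $33,400 = $253,548.
Rate = $253,548 / 21,129 miles = $12 per mile.
Year 1: 5,562 × $12 = $66,744. Book value $220,204.
Year 2: 2,524 × $12 = $30,288. Book value $189,916.
Year 3: 4,252 × $12 = $51,024. Book value $138,892.
Year 4: 1,829 × $12 = $21,948. Book value $116,944.
Year 5: 3,467 × $12 = $41,604. Book value $75,340.

$41,604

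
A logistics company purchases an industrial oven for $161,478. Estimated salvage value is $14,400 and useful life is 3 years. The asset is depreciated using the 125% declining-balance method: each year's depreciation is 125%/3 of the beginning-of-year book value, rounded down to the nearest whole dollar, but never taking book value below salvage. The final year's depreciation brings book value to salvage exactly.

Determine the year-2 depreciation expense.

$39,248

Depreciable base = $161,478 − $14,400 = $147,078.
Year 1: ⌊$161,478 × 125%/3⌋ = $67,282. Book value $94,196.
Year 2: ⌊$94,196 × 125%/3⌋ = $39,248. Book value $54,948.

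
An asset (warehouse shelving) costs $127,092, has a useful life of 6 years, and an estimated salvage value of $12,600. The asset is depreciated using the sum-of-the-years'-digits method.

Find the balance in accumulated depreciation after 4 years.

Depreciable base = $127,092 − $12,600 = $114,492.
Sum of the years' digits = 6+5+4+3+2+1 = 21.
Year 1: $114,492 × 6/21 = $32,712. Book value $94,380.
Year 2: $114,492 × 5/21 = $27,260. Book value $67,120.
Year 3: $114,492 × 4/21 = $21,808. Book value $45,312.
Year 4: $114,492 × 3/21 = $16,356. Book value $28,956.
Accumulated through year 4 = $127,092 − $28,956 = $98,136.

$98,136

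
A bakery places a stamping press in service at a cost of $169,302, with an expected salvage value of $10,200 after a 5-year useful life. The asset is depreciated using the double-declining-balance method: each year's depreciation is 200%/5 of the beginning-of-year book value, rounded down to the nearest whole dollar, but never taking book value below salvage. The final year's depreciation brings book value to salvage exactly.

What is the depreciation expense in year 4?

Depreciable base = $169,302 − $10,200 = $159,102.
Year 1: ⌊$169,302 × 200%/5⌋ = $67,720. Book value $101,582.
Year 2: ⌊$101,582 × 200%/5⌋ = $40,632. Book value $60,950.
Year 3: ⌊$60,950 × 200%/5⌋ = $24,380. Book value $36,570.
Year 4: ⌊$36,570 × 200%/5⌋ = $14,628. Book value $21,942.

$14,628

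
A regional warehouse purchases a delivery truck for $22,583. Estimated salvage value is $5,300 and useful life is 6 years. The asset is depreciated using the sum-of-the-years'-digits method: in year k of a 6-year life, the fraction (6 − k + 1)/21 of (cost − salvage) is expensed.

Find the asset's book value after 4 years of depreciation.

Depreciable base = $22,583 − $5,300 = $17,283.
Sum of the years' digits = 6+5+4+3+2+1 = 21.
Year 1: $17,283 × 6/21 = $4,938. Book value $17,645.
Year 2: $17,283 × 5/21 = $4,115. Book value $13,530.
Year 3: $17,283 × 4/21 = $3,292. Book value $10,238.
Year 4: $17,283 × 3/21 = $2,469. Book value $7,769.

$7,769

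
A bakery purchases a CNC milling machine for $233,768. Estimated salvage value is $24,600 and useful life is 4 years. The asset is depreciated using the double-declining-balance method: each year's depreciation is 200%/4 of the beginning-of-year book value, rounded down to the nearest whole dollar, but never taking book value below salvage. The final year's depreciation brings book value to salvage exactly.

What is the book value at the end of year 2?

$58,442

Depreciable base = $233,768 − $24,600 = $209,168.
Year 1: ⌊$233,768 × 200%/4⌋ = $116,884. Book value $116,884.
Year 2: ⌊$116,884 × 200%/4⌋ = $58,442. Book value $58,442.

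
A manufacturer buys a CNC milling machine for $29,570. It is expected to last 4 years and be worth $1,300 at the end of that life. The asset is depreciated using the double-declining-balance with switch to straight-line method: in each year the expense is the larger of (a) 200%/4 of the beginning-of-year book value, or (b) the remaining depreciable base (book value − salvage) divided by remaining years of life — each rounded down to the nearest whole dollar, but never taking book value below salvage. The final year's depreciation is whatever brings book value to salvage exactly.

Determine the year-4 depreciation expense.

$2,397

Depreciable base = $29,570 − $1,300 = $28,270.
Year 1: DB = ⌊$29,570 × 200%/4⌋ = $14,785; SL = ⌊$28,270/4⌋ = $7,067 → take DB $14,785. Book value $14,785.
Year 2: DB = ⌊$14,785 × 200%/4⌋ = $7,392; SL = ⌊$13,485/3⌋ = $4,495 → take DB $7,392. Book value $7,393.
Year 3: DB = ⌊$7,393 × 200%/4⌋ = $3,696; SL = ⌊$6,093/2⌋ = $3,046 → take DB $3,696. Book value $3,697.
Year 4 (final): $3,697 − $1,300 = $2,397. Book value $1,300.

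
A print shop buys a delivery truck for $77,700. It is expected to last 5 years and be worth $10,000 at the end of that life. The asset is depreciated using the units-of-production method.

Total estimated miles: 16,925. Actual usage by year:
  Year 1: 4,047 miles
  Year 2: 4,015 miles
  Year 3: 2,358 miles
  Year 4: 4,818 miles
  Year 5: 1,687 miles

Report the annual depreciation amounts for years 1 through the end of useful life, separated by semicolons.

$16,188; $16,060; $9,432; $19,272; $6,748

Depreciable base = $77,700 − $10,000 = $67,700.
Rate = $67,700 / 16,925 miles = $4 per mile.
Year 1: 4,047 × $4 = $16,188. Book value $61,512.
Year 2: 4,015 × $4 = $16,060. Book value $45,452.
Year 3: 2,358 × $4 = $9,432. Book value $36,020.
Year 4: 4,818 × $4 = $19,272. Book value $16,748.
Year 5: 1,687 × $4 = $6,748. Book value $10,000.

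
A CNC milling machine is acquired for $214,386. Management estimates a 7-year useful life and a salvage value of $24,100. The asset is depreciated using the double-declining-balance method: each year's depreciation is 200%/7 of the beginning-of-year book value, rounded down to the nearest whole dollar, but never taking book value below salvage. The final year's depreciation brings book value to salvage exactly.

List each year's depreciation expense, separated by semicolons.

$61,253; $43,752; $31,251; $22,322; $15,945; $11,389; $4,374

Depreciable base = $214,386 − $24,100 = $190,286.
Year 1: ⌊$214,386 × 200%/7⌋ = $61,253. Book value $153,133.
Year 2: ⌊$153,133 × 200%/7⌋ = $43,752. Book value $109,381.
Year 3: ⌊$109,381 × 200%/7⌋ = $31,251. Book value $78,130.
Year 4: ⌊$78,130 × 200%/7⌋ = $22,322. Book value $55,808.
Year 5: ⌊$55,808 × 200%/7⌋ = $15,945. Book value $39,863.
Year 6: ⌊$39,863 × 200%/7⌋ = $11,389. Book value $28,474.
Year 7 (final): $28,474 − $24,100 = $4,374. Book value $24,100.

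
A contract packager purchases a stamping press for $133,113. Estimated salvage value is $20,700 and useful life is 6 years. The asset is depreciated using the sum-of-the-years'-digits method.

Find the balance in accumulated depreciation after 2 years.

Depreciable base = $133,113 − $20,700 = $112,413.
Sum of the years' digits = 6+5+4+3+2+1 = 21.
Year 1: $112,413 × 6/21 = $32,118. Book value $100,995.
Year 2: $112,413 × 5/21 = $26,765. Book value $74,230.
Accumulated through year 2 = $133,113 − $74,230 = $58,883.

$58,883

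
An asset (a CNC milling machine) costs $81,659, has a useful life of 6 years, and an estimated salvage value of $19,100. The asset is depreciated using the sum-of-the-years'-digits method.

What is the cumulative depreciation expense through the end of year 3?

$44,685

Depreciable base = $81,659 − $19,100 = $62,559.
Sum of the years' digits = 6+5+4+3+2+1 = 21.
Year 1: $62,559 × 6/21 = $17,874. Book value $63,785.
Year 2: $62,559 × 5/21 = $14,895. Book value $48,890.
Year 3: $62,559 × 4/21 = $11,916. Book value $36,974.
Accumulated through year 3 = $81,659 − $36,974 = $44,685.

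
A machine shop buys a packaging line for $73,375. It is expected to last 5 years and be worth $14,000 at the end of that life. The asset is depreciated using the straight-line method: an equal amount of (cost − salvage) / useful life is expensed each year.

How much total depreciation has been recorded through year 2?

Depreciable base = $73,375 − $14,000 = $59,375.
Annual expense = $59,375 / 5 = $11,875.
End of year 1: book value $61,500.
End of year 2: book value $49,625.
Accumulated through year 2 = $73,375 − $49,625 = $23,750.

$23,750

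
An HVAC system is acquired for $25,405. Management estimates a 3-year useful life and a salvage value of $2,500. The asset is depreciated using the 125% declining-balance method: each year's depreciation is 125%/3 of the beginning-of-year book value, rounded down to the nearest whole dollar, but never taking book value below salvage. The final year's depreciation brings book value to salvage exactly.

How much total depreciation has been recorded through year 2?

Depreciable base = $25,405 − $2,500 = $22,905.
Year 1: ⌊$25,405 × 125%/3⌋ = $10,585. Book value $14,820.
Year 2: ⌊$14,820 × 125%/3⌋ = $6,175. Book value $8,645.
Accumulated through year 2 = $25,405 − $8,645 = $16,760.

$16,760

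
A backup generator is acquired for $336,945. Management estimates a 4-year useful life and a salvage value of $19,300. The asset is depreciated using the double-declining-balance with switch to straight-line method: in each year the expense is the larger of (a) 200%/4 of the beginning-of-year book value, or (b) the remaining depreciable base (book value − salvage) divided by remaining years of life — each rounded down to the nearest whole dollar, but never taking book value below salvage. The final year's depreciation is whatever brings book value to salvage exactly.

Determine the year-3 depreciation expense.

$42,118

Depreciable base = $336,945 − $19,300 = $317,645.
Year 1: DB = ⌊$336,945 × 200%/4⌋ = $168,472; SL = ⌊$317,645/4⌋ = $79,411 → take DB $168,472. Book value $168,473.
Year 2: DB = ⌊$168,473 × 200%/4⌋ = $84,236; SL = ⌊$149,173/3⌋ = $49,724 → take DB $84,236. Book value $84,237.
Year 3: DB = ⌊$84,237 × 200%/4⌋ = $42,118; SL = ⌊$64,937/2⌋ = $32,468 → take DB $42,118. Book value $42,119.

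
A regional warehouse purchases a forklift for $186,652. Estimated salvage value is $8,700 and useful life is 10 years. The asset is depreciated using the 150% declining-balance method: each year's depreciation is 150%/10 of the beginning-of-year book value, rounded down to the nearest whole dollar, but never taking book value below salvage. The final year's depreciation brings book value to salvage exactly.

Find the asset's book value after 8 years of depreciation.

Depreciable base = $186,652 − $8,700 = $177,952.
Year 1: ⌊$186,652 × 150%/10⌋ = $27,997. Book value $158,655.
Year 2: ⌊$158,655 × 150%/10⌋ = $23,798. Book value $134,857.
Year 3: ⌊$134,857 × 150%/10⌋ = $20,228. Book value $114,629.
Year 4: ⌊$114,629 × 150%/10⌋ = $17,194. Book value $97,435.
Year 5: ⌊$97,435 × 150%/10⌋ = $14,615. Book value $82,820.
Year 6: ⌊$82,820 × 150%/10⌋ = $12,423. Book value $70,397.
Year 7: ⌊$70,397 × 150%/10⌋ = $10,559. Book value $59,838.
Year 8: ⌊$59,838 × 150%/10⌋ = $8,975. Book value $50,863.

$50,863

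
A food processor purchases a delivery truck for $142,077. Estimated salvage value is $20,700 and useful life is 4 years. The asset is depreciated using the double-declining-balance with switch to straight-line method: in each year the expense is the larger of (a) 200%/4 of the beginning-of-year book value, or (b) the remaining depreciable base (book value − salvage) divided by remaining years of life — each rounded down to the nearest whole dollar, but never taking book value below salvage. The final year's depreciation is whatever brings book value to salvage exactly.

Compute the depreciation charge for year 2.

$35,519

Depreciable base = $142,077 − $20,700 = $121,377.
Year 1: DB = ⌊$142,077 × 200%/4⌋ = $71,038; SL = ⌊$121,377/4⌋ = $30,344 → take DB $71,038. Book value $71,039.
Year 2: DB = ⌊$71,039 × 200%/4⌋ = $35,519; SL = ⌊$50,339/3⌋ = $16,779 → take DB $35,519. Book value $35,520.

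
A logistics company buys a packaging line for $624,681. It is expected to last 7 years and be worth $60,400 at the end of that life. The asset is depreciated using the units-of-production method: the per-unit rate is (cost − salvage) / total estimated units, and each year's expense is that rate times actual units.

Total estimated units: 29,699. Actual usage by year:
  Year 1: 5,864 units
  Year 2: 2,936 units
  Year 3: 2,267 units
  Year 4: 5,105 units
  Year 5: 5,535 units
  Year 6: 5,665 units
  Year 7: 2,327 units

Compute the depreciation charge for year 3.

Depreciable base = $624,681 − $60,400 = $564,281.
Rate = $564,281 / 29,699 units = $19 per unit.
Year 1: 5,864 × $19 = $111,416. Book value $513,265.
Year 2: 2,936 × $19 = $55,784. Book value $457,481.
Year 3: 2,267 × $19 = $43,073. Book value $414,408.

$43,073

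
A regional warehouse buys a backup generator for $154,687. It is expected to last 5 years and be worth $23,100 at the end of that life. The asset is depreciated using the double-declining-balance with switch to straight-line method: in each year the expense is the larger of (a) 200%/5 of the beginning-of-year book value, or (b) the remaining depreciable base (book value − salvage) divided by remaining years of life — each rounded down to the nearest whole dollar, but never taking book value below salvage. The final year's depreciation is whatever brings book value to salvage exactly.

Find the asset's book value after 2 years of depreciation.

Depreciable base = $154,687 − $23,100 = $131,587.
Year 1: DB = ⌊$154,687 × 200%/5⌋ = $61,874; SL = ⌊$131,587/5⌋ = $26,317 → take DB $61,874. Book value $92,813.
Year 2: DB = ⌊$92,813 × 200%/5⌋ = $37,125; SL = ⌊$69,713/4⌋ = $17,428 → take DB $37,125. Book value $55,688.

$55,688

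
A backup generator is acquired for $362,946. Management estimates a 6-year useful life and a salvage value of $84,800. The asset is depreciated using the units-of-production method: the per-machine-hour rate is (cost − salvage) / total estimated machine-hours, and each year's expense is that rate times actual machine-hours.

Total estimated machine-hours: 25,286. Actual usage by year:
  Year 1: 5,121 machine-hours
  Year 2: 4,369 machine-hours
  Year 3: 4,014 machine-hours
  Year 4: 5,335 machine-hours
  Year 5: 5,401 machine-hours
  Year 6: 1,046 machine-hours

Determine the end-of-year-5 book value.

Depreciable base = $362,946 − $84,800 = $278,146.
Rate = $278,146 / 25,286 machine-hours = $11 per machine-hour.
Year 1: 5,121 × $11 = $56,331. Book value $306,615.
Year 2: 4,369 × $11 = $48,059. Book value $258,556.
Year 3: 4,014 × $11 = $44,154. Book value $214,402.
Year 4: 5,335 × $11 = $58,685. Book value $155,717.
Year 5: 5,401 × $11 = $59,411. Book value $96,306.

$96,306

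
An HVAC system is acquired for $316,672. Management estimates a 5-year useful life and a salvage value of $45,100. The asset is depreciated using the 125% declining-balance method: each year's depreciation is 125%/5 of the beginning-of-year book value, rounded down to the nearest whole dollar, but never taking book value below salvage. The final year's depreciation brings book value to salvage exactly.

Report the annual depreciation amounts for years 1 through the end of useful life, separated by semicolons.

$79,168; $59,376; $44,532; $33,399; $55,097

Depreciable base = $316,672 − $45,100 = $271,572.
Year 1: ⌊$316,672 × 125%/5⌋ = $79,168. Book value $237,504.
Year 2: ⌊$237,504 × 125%/5⌋ = $59,376. Book value $178,128.
Year 3: ⌊$178,128 × 125%/5⌋ = $44,532. Book value $133,596.
Year 4: ⌊$133,596 × 125%/5⌋ = $33,399. Book value $100,197.
Year 5 (final): $100,197 − $45,100 = $55,097. Book value $45,100.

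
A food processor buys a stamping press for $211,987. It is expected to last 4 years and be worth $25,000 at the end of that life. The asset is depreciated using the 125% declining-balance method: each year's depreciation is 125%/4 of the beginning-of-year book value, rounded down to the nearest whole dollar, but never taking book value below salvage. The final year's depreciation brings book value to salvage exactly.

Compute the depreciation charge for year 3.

$31,311

Depreciable base = $211,987 − $25,000 = $186,987.
Year 1: ⌊$211,987 × 125%/4⌋ = $66,245. Book value $145,742.
Year 2: ⌊$145,742 × 125%/4⌋ = $45,544. Book value $100,198.
Year 3: ⌊$100,198 × 125%/4⌋ = $31,311. Book value $68,887.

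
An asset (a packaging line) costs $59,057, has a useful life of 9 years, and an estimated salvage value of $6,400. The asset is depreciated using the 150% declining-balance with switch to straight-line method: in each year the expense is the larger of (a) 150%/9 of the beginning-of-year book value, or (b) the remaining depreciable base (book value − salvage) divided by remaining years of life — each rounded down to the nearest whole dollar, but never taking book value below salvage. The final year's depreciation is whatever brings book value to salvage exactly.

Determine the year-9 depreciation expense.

$4,334

Depreciable base = $59,057 − $6,400 = $52,657.
Year 1: DB = ⌊$59,057 × 150%/9⌋ = $9,842; SL = ⌊$52,657/9⌋ = $5,850 → take DB $9,842. Book value $49,215.
Year 2: DB = ⌊$49,215 × 150%/9⌋ = $8,202; SL = ⌊$42,815/8⌋ = $5,351 → take DB $8,202. Book value $41,013.
Year 3: DB = ⌊$41,013 × 150%/9⌋ = $6,835; SL = ⌊$34,613/7⌋ = $4,944 → take DB $6,835. Book value $34,178.
Year 4: DB = ⌊$34,178 × 150%/9⌋ = $5,696; SL = ⌊$27,778/6⌋ = $4,629 → take DB $5,696. Book value $28,482.
Year 5: DB = ⌊$28,482 × 150%/9⌋ = $4,747; SL = ⌊$22,082/5⌋ = $4,416 → take DB $4,747. Book value $23,735.
Year 6: DB = ⌊$23,735 × 150%/9⌋ = $3,955; SL = ⌊$17,335/4⌋ = $4,333 → take SL $4,333. Book value $19,402.
Year 7: DB = ⌊$19,402 × 150%/9⌋ = $3,233; SL = ⌊$13,002/3⌋ = $4,334 → take SL $4,334. Book value $15,068.
Year 8: DB = ⌊$15,068 × 150%/9⌋ = $2,511; SL = ⌊$8,668/2⌋ = $4,334 → take SL $4,334. Book value $10,734.
Year 9 (final): $10,734 − $6,400 = $4,334. Book value $6,400.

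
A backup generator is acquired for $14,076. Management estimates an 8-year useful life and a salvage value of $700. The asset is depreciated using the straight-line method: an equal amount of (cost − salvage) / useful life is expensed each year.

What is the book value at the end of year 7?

Depreciable base = $14,076 − $700 = $13,376.
Annual expense = $13,376 / 8 = $1,672.
End of year 1: book value $12,404.
End of year 2: book value $10,732.
End of year 3: book value $9,060.
End of year 4: book value $7,388.
End of year 5: book value $5,716.
End of year 6: book value $4,044.
End of year 7: book value $2,372.

$2,372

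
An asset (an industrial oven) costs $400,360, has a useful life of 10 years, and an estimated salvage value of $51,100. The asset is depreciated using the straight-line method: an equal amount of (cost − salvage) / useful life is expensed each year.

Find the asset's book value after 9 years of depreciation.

$86,026

Depreciable base = $400,360 − $51,100 = $349,260.
Annual expense = $349,260 / 10 = $34,926.
End of year 1: book value $365,434.
End of year 2: book value $330,508.
End of year 3: book value $295,582.
End of year 4: book value $260,656.
End of year 5: book value $225,730.
End of year 6: book value $190,804.
End of year 7: book value $155,878.
End of year 8: book value $120,952.
End of year 9: book value $86,026.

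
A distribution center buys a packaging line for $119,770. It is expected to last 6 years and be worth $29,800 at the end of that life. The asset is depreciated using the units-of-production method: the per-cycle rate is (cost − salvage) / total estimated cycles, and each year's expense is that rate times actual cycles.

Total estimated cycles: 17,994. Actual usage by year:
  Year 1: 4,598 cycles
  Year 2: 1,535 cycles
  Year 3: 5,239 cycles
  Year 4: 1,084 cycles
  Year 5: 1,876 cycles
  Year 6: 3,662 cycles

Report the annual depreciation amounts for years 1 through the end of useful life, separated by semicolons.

$22,990; $7,675; $26,195; $5,420; $9,380; $18,310

Depreciable base = $119,770 − $29,800 = $89,970.
Rate = $89,970 / 17,994 cycles = $5 per cycle.
Year 1: 4,598 × $5 = $22,990. Book value $96,780.
Year 2: 1,535 × $5 = $7,675. Book value $89,105.
Year 3: 5,239 × $5 = $26,195. Book value $62,910.
Year 4: 1,084 × $5 = $5,420. Book value $57,490.
Year 5: 1,876 × $5 = $9,380. Book value $48,110.
Year 6: 3,662 × $5 = $18,310. Book value $29,800.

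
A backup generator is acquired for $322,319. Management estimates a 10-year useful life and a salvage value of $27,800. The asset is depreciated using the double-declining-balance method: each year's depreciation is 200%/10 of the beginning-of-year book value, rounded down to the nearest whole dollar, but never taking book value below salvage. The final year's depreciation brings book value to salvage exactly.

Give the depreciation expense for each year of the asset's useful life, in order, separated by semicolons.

$64,463; $51,571; $41,257; $33,005; $26,404; $21,123; $16,899; $13,519; $10,815; $15,463

Depreciable base = $322,319 − $27,800 = $294,519.
Year 1: ⌊$322,319 × 200%/10⌋ = $64,463. Book value $257,856.
Year 2: ⌊$257,856 × 200%/10⌋ = $51,571. Book value $206,285.
Year 3: ⌊$206,285 × 200%/10⌋ = $41,257. Book value $165,028.
Year 4: ⌊$165,028 × 200%/10⌋ = $33,005. Book value $132,023.
Year 5: ⌊$132,023 × 200%/10⌋ = $26,404. Book value $105,619.
Year 6: ⌊$105,619 × 200%/10⌋ = $21,123. Book value $84,496.
Year 7: ⌊$84,496 × 200%/10⌋ = $16,899. Book value $67,597.
Year 8: ⌊$67,597 × 200%/10⌋ = $13,519. Book value $54,078.
Year 9: ⌊$54,078 × 200%/10⌋ = $10,815. Book value $43,263.
Year 10 (final): $43,263 − $27,800 = $15,463. Book value $27,800.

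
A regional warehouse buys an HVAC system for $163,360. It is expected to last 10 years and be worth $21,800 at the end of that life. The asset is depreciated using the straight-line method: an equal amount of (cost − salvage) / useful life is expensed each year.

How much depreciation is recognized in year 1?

$14,156

Depreciable base = $163,360 − $21,800 = $141,560.
Annual expense = $141,560 / 10 = $14,156.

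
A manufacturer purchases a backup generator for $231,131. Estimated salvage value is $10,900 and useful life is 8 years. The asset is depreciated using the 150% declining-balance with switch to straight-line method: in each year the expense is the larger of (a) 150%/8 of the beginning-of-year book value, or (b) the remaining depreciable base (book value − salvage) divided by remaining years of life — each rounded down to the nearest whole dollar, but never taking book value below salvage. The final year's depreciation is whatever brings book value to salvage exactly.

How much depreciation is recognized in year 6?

$22,457

Depreciable base = $231,131 − $10,900 = $220,231.
Year 1: DB = ⌊$231,131 × 150%/8⌋ = $43,337; SL = ⌊$220,231/8⌋ = $27,528 → take DB $43,337. Book value $187,794.
Year 2: DB = ⌊$187,794 × 150%/8⌋ = $35,211; SL = ⌊$176,894/7⌋ = $25,270 → take DB $35,211. Book value $152,583.
Year 3: DB = ⌊$152,583 × 150%/8⌋ = $28,609; SL = ⌊$141,683/6⌋ = $23,613 → take DB $28,609. Book value $123,974.
Year 4: DB = ⌊$123,974 × 150%/8⌋ = $23,245; SL = ⌊$113,074/5⌋ = $22,614 → take DB $23,245. Book value $100,729.
Year 5: DB = ⌊$100,729 × 150%/8⌋ = $18,886; SL = ⌊$89,829/4⌋ = $22,457 → take SL $22,457. Book value $78,272.
Year 6: DB = ⌊$78,272 × 150%/8⌋ = $14,676; SL = ⌊$67,372/3⌋ = $22,457 → take SL $22,457. Book value $55,815.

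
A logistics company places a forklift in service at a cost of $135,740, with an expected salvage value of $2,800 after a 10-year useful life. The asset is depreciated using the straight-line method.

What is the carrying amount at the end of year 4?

$82,564

Depreciable base = $135,740 − $2,800 = $132,940.
Annual expense = $132,940 / 10 = $13,294.
End of year 1: book value $122,446.
End of year 2: book value $109,152.
End of year 3: book value $95,858.
End of year 4: book value $82,564.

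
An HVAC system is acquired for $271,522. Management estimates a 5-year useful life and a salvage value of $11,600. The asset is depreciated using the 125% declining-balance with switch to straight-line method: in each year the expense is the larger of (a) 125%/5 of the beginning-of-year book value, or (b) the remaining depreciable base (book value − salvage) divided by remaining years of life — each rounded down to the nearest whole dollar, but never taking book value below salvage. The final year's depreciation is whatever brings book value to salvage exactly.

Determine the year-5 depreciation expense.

$47,044

Depreciable base = $271,522 − $11,600 = $259,922.
Year 1: DB = ⌊$271,522 × 125%/5⌋ = $67,880; SL = ⌊$259,922/5⌋ = $51,984 → take DB $67,880. Book value $203,642.
Year 2: DB = ⌊$203,642 × 125%/5⌋ = $50,910; SL = ⌊$192,042/4⌋ = $48,010 → take DB $50,910. Book value $152,732.
Year 3: DB = ⌊$152,732 × 125%/5⌋ = $38,183; SL = ⌊$141,132/3⌋ = $47,044 → take SL $47,044. Book value $105,688.
Year 4: DB = ⌊$105,688 × 125%/5⌋ = $26,422; SL = ⌊$94,088/2⌋ = $47,044 → take SL $47,044. Book value $58,644.
Year 5 (final): $58,644 − $11,600 = $47,044. Book value $11,600.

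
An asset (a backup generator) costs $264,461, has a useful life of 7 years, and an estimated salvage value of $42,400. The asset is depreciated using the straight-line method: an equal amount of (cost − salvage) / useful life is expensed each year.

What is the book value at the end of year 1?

Depreciable base = $264,461 − $42,400 = $222,061.
Annual expense = $222,061 / 7 = $31,723.
End of year 1: book value $232,738.

$232,738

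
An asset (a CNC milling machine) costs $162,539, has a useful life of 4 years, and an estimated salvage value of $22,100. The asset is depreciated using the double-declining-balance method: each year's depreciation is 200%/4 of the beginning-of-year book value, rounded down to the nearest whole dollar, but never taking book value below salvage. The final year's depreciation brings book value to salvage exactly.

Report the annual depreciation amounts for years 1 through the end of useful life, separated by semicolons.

$81,269; $40,635; $18,535; $0

Depreciable base = $162,539 − $22,100 = $140,439.
Year 1: ⌊$162,539 × 200%/4⌋ = $81,269. Book value $81,270.
Year 2: ⌊$81,270 × 200%/4⌋ = $40,635. Book value $40,635.
Year 3: ⌊$40,635 × 200%/4⌋ = $20,317, capped at $18,535. Book value $22,100.
Year 4 (final): $22,100 − $22,100 = $0. Book value $22,100.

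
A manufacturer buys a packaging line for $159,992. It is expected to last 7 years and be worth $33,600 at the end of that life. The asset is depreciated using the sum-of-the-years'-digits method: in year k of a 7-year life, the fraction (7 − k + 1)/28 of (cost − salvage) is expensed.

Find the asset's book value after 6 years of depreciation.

Depreciable base = $159,992 − $33,600 = $126,392.
Sum of the years' digits = 7+6+5+4+3+2+1 = 28.
Year 1: $126,392 × 7/28 = $31,598. Book value $128,394.
Year 2: $126,392 × 6/28 = $27,084. Book value $101,310.
Year 3: $126,392 × 5/28 = $22,570. Book value $78,740.
Year 4: $126,392 × 4/28 = $18,056. Book value $60,684.
Year 5: $126,392 × 3/28 = $13,542. Book value $47,142.
Year 6: $126,392 × 2/28 = $9,028. Book value $38,114.

$38,114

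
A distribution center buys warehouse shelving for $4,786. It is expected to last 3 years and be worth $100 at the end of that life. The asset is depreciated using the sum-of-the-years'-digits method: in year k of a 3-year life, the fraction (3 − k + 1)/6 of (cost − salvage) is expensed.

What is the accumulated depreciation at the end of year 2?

Depreciable base = $4,786 − $100 = $4,686.
Sum of the years' digits = 3+2+1 = 6.
Year 1: $4,686 × 3/6 = $2,343. Book value $2,443.
Year 2: $4,686 × 2/6 = $1,562. Book value $881.
Accumulated through year 2 = $4,786 − $881 = $3,905.

$3,905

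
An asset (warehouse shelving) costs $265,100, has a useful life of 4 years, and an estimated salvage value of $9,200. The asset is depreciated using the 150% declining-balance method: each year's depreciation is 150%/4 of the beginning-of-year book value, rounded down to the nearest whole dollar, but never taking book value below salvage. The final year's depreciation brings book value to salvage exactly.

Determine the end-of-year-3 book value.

Depreciable base = $265,100 − $9,200 = $255,900.
Year 1: ⌊$265,100 × 150%/4⌋ = $99,412. Book value $165,688.
Year 2: ⌊$165,688 × 150%/4⌋ = $62,133. Book value $103,555.
Year 3: ⌊$103,555 × 150%/4⌋ = $38,833. Book value $64,722.

$64,722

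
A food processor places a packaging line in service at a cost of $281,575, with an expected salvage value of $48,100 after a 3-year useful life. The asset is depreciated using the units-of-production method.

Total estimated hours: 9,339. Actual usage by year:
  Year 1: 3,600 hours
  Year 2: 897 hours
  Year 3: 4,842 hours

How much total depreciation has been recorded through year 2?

Depreciable base = $281,575 − $48,100 = $233,475.
Rate = $233,475 / 9,339 hours = $25 per hour.
Year 1: 3,600 × $25 = $90,000. Book value $191,575.
Year 2: 897 × $25 = $22,425. Book value $169,150.
Accumulated through year 2 = $281,575 − $169,150 = $112,425.

$112,425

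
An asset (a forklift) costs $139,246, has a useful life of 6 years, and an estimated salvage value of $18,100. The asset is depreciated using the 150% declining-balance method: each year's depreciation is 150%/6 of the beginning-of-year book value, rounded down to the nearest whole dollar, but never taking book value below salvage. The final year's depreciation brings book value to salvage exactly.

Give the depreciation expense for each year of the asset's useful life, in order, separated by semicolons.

Depreciable base = $139,246 − $18,100 = $121,146.
Year 1: ⌊$139,246 × 150%/6⌋ = $34,811. Book value $104,435.
Year 2: ⌊$104,435 × 150%/6⌋ = $26,108. Book value $78,327.
Year 3: ⌊$78,327 × 150%/6⌋ = $19,581. Book value $58,746.
Year 4: ⌊$58,746 × 150%/6⌋ = $14,686. Book value $44,060.
Year 5: ⌊$44,060 × 150%/6⌋ = $11,015. Book value $33,045.
Year 6 (final): $33,045 − $18,100 = $14,945. Book value $18,100.

$34,811; $26,108; $19,581; $14,686; $11,015; $14,945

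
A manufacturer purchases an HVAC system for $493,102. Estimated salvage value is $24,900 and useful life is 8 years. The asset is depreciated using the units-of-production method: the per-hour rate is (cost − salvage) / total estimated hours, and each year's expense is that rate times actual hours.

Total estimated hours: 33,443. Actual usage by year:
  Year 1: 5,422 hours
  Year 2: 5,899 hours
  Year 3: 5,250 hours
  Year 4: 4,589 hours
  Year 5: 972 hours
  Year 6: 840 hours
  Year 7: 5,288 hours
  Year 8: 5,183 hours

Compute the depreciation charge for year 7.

Depreciable base = $493,102 − $24,900 = $468,202.
Rate = $468,202 / 33,443 hours = $14 per hour.
Year 1: 5,422 × $14 = $75,908. Book value $417,194.
Year 2: 5,899 × $14 = $82,586. Book value $334,608.
Year 3: 5,250 × $14 = $73,500. Book value $261,108.
Year 4: 4,589 × $14 = $64,246. Book value $196,862.
Year 5: 972 × $14 = $13,608. Book value $183,254.
Year 6: 840 × $14 = $11,760. Book value $171,494.
Year 7: 5,288 × $14 = $74,032. Book value $97,462.

$74,032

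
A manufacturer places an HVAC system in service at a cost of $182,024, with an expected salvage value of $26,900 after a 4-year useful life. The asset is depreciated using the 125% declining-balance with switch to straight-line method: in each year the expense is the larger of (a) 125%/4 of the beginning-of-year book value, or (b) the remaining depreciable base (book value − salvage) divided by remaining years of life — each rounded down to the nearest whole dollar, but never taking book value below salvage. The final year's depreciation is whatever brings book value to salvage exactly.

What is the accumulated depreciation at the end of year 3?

$125,556

Depreciable base = $182,024 − $26,900 = $155,124.
Year 1: DB = ⌊$182,024 × 125%/4⌋ = $56,882; SL = ⌊$155,124/4⌋ = $38,781 → take DB $56,882. Book value $125,142.
Year 2: DB = ⌊$125,142 × 125%/4⌋ = $39,106; SL = ⌊$98,242/3⌋ = $32,747 → take DB $39,106. Book value $86,036.
Year 3: DB = ⌊$86,036 × 125%/4⌋ = $26,886; SL = ⌊$59,136/2⌋ = $29,568 → take SL $29,568. Book value $56,468.
Accumulated through year 3 = $182,024 − $56,468 = $125,556.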